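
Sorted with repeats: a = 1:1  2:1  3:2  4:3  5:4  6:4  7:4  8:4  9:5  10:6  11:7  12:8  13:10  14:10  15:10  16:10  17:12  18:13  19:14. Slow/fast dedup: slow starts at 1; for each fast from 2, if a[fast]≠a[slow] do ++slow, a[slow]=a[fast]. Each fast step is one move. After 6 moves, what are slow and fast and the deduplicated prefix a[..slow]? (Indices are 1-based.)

slow=1 fast=2: a[fast]=1=a[slow] dup, fast++
slow=1 fast=3: a[fast]=2≠a[slow]=1 write a[2]=2, slow++,fast++
slow=2 fast=4: a[fast]=3≠a[slow]=2 write a[3]=3, slow++,fast++
slow=3 fast=5: a[fast]=4≠a[slow]=3 write a[4]=4, slow++,fast++
slow=4 fast=6: a[fast]=4=a[slow] dup, fast++
slow=4 fast=7: a[fast]=4=a[slow] dup, fast++

slow=4, fast=8, prefix=[1, 2, 3, 4]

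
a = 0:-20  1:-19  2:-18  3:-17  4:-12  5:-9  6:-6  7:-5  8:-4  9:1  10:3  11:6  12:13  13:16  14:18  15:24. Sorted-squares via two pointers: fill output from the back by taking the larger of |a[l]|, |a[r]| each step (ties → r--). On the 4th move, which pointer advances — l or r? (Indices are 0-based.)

r

l=0 r=15: |-20|<=|24| out[15]=576, r--
l=0 r=14: |-20|>|18| out[14]=400, l++
l=1 r=14: |-19|>|18| out[13]=361, l++
l=2 r=14: |-18|<=|18| out[12]=324, r--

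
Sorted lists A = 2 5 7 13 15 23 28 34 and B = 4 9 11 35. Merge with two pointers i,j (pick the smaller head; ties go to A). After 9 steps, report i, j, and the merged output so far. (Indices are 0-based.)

[i=0,j=0] A[i]=2<=B[j]=4 take 2 → i++
[i=1,j=0] A[i]=5>B[j]=4 take 4 → j++
[i=1,j=1] A[i]=5<=B[j]=9 take 5 → i++
[i=2,j=1] A[i]=7<=B[j]=9 take 7 → i++
[i=3,j=1] A[i]=13>B[j]=9 take 9 → j++
[i=3,j=2] A[i]=13>B[j]=11 take 11 → j++
[i=3,j=3] A[i]=13<=B[j]=35 take 13 → i++
[i=4,j=3] A[i]=15<=B[j]=35 take 15 → i++
[i=5,j=3] A[i]=23<=B[j]=35 take 23 → i++

i=6, j=3, merged so far=[2, 4, 5, 7, 9, 11, 13, 15, 23]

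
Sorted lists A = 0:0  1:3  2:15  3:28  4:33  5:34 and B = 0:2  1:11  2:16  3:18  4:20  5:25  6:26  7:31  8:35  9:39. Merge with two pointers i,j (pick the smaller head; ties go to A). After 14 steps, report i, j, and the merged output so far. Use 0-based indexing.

i=6, j=8, merged so far=[0, 2, 3, 11, 15, 16, 18, 20, 25, 26, 28, 31, 33, 34]

i=0 j=0: A[i]=0<=B[j]=2 take 0, i++
i=1 j=0: A[i]=3>B[j]=2 take 2, j++
i=1 j=1: A[i]=3<=B[j]=11 take 3, i++
i=2 j=1: A[i]=15>B[j]=11 take 11, j++
i=2 j=2: A[i]=15<=B[j]=16 take 15, i++
i=3 j=2: A[i]=28>B[j]=16 take 16, j++
i=3 j=3: A[i]=28>B[j]=18 take 18, j++
i=3 j=4: A[i]=28>B[j]=20 take 20, j++
i=3 j=5: A[i]=28>B[j]=25 take 25, j++
i=3 j=6: A[i]=28>B[j]=26 take 26, j++
i=3 j=7: A[i]=28<=B[j]=31 take 28, i++
i=4 j=7: A[i]=33>B[j]=31 take 31, j++
i=4 j=8: A[i]=33<=B[j]=35 take 33, i++
i=5 j=8: A[i]=34<=B[j]=35 take 34, i++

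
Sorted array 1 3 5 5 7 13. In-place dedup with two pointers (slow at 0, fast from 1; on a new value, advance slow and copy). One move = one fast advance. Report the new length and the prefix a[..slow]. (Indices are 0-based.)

slow=0 fast=1: a[fast]=3≠a[slow]=1 write a[1]=3, slow++,fast++
slow=1 fast=2: a[fast]=5≠a[slow]=3 write a[2]=5, slow++,fast++
slow=2 fast=3: a[fast]=5=a[slow] dup, fast++
slow=2 fast=4: a[fast]=7≠a[slow]=5 write a[3]=7, slow++,fast++
slow=3 fast=5: a[fast]=13≠a[slow]=7 write a[4]=13, slow++,fast++

length 5; prefix = [1, 3, 5, 7, 13]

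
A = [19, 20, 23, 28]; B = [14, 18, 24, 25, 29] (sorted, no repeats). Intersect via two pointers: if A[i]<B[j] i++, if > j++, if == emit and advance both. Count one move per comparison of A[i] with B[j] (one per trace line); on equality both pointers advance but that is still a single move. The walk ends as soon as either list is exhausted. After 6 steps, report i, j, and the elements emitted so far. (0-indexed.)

i=0 j=0: 19>14, j++
i=0 j=1: 19>18, j++
i=0 j=2: 19<24, i++
i=1 j=2: 20<24, i++
i=2 j=2: 23<24, i++
i=3 j=2: 28>24, j++

i=3, j=3, emitted=[]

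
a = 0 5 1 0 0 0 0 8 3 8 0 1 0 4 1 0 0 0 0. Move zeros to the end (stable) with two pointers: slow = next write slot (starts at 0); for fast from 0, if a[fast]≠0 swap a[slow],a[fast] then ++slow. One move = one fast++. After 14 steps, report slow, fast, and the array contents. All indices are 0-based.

slow=7, fast=14, a=[5, 1, 8, 3, 8, 1, 4, 0, 0, 0, 0, 0, 0, 0, 1, 0, 0, 0, 0]

slow=0 fast=0: a[fast]=0, fast++
slow=0 fast=1: a[fast]=5≠0 swap→a[0]=5, slow++,fast++
slow=1 fast=2: a[fast]=1≠0 swap→a[1]=1, slow++,fast++
slow=2 fast=3: a[fast]=0, fast++
slow=2 fast=4: a[fast]=0, fast++
slow=2 fast=5: a[fast]=0, fast++
slow=2 fast=6: a[fast]=0, fast++
slow=2 fast=7: a[fast]=8≠0 swap→a[2]=8, slow++,fast++
slow=3 fast=8: a[fast]=3≠0 swap→a[3]=3, slow++,fast++
slow=4 fast=9: a[fast]=8≠0 swap→a[4]=8, slow++,fast++
slow=5 fast=10: a[fast]=0, fast++
slow=5 fast=11: a[fast]=1≠0 swap→a[5]=1, slow++,fast++
slow=6 fast=12: a[fast]=0, fast++
slow=6 fast=13: a[fast]=4≠0 swap→a[6]=4, slow++,fast++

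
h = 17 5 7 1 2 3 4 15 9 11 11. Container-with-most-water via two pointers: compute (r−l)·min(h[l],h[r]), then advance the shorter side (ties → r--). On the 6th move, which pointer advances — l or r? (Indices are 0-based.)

r

[0,10] min(17,11)*10=110 best=110 * → r--
[0,9] min(17,11)*9=99 best=110 → r--
[0,8] min(17,9)*8=72 best=110 → r--
[0,7] min(17,15)*7=105 best=110 → r--
[0,6] min(17,4)*6=24 best=110 → r--
[0,5] min(17,3)*5=15 best=110 → r--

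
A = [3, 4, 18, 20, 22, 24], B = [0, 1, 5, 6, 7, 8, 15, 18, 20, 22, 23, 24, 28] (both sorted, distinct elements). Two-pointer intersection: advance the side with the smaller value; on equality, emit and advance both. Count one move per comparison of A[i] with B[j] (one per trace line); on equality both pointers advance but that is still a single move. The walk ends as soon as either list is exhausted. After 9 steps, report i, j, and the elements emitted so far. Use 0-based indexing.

i=0 j=0: 3>0, j++
i=0 j=1: 3>1, j++
i=0 j=2: 3<5, i++
i=1 j=2: 4<5, i++
i=2 j=2: 18>5, j++
i=2 j=3: 18>6, j++
i=2 j=4: 18>7, j++
i=2 j=5: 18>8, j++
i=2 j=6: 18>15, j++

i=2, j=7, emitted=[]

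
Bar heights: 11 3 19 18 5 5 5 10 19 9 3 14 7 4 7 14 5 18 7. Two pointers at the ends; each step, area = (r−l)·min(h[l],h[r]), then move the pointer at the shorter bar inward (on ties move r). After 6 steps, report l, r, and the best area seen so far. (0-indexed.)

l=2, r=14, best area=270

l=0 r=18: min(11,7)*18=126 best=126 *, r--
l=0 r=17: min(11,18)*17=187 best=187 *, l++
l=1 r=17: min(3,18)*16=48 best=187, l++
l=2 r=17: min(19,18)*15=270 best=270 *, r--
l=2 r=16: min(19,5)*14=70 best=270, r--
l=2 r=15: min(19,14)*13=182 best=270, r--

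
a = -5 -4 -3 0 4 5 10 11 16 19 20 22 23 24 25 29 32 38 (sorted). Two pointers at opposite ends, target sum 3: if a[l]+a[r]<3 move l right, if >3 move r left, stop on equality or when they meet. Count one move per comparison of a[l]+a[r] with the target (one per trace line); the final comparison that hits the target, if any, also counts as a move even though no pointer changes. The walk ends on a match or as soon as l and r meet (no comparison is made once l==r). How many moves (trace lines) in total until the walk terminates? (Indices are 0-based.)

17 moves

[0,17] -5+38=33 >3 → r--
[0,16] -5+32=27 >3 → r--
[0,15] -5+29=24 >3 → r--
[0,14] -5+25=20 >3 → r--
[0,13] -5+24=19 >3 → r--
[0,12] -5+23=18 >3 → r--
[0,11] -5+22=17 >3 → r--
[0,10] -5+20=15 >3 → r--
[0,9] -5+19=14 >3 → r--
[0,8] -5+16=11 >3 → r--
[0,7] -5+11=6 >3 → r--
[0,6] -5+10=5 >3 → r--
[0,5] -5+5=0 <3 → l++
[1,5] -4+5=1 <3 → l++
[2,5] -3+5=2 <3 → l++
[3,5] 0+5=5 >3 → r--
[3,4] 0+4=4 >3 → r--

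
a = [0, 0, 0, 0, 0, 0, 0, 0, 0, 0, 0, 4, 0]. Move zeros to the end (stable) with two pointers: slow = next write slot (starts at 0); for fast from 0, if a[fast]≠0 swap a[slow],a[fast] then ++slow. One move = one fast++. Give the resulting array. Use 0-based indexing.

[4, 0, 0, 0, 0, 0, 0, 0, 0, 0, 0, 0, 0]

(s=0,f=0) a[fast]=0 → fast++
(s=0,f=1) a[fast]=0 → fast++
(s=0,f=2) a[fast]=0 → fast++
(s=0,f=3) a[fast]=0 → fast++
(s=0,f=4) a[fast]=0 → fast++
(s=0,f=5) a[fast]=0 → fast++
(s=0,f=6) a[fast]=0 → fast++
(s=0,f=7) a[fast]=0 → fast++
(s=0,f=8) a[fast]=0 → fast++
(s=0,f=9) a[fast]=0 → fast++
(s=0,f=10) a[fast]=0 → fast++
(s=0,f=11) a[fast]=4≠0 swap→a[0]=4 → slow++,fast++
(s=1,f=12) a[fast]=0 → fast++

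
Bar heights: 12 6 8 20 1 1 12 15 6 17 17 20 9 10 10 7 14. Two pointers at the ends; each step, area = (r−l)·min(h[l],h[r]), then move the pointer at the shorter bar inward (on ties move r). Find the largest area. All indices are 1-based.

[1,17] min(12,14)*16=192 best=192 * → l++
[2,17] min(6,14)*15=90 best=192 → l++
[3,17] min(8,14)*14=112 best=192 → l++
[4,17] min(20,14)*13=182 best=192 → r--
[4,16] min(20,7)*12=84 best=192 → r--
[4,15] min(20,10)*11=110 best=192 → r--
[4,14] min(20,10)*10=100 best=192 → r--
[4,13] min(20,9)*9=81 best=192 → r--
[4,12] min(20,20)*8=160 best=192 → r--
[4,11] min(20,17)*7=119 best=192 → r--
[4,10] min(20,17)*6=102 best=192 → r--
[4,9] min(20,6)*5=30 best=192 → r--
[4,8] min(20,15)*4=60 best=192 → r--
[4,7] min(20,12)*3=36 best=192 → r--
[4,6] min(20,1)*2=2 best=192 → r--
[4,5] min(20,1)*1=1 best=192 → r--

max area = 192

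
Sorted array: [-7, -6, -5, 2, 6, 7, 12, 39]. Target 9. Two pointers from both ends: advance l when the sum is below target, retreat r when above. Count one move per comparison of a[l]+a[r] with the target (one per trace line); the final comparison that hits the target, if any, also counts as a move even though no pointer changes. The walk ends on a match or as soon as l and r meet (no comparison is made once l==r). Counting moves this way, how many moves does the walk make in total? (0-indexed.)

[0,7] -7+39=32 >9 → r--
[0,6] -7+12=5 <9 → l++
[1,6] -6+12=6 <9 → l++
[2,6] -5+12=7 <9 → l++
[3,6] 2+12=14 >9 → r--
[3,5] 2+7=9 → found

6 moves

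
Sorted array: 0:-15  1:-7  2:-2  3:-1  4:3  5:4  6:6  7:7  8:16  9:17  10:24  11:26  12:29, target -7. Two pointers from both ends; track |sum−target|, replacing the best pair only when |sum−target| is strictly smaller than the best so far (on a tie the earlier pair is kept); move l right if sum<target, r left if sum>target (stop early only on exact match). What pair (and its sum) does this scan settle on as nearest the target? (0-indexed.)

[0,12] -15+29=14 d=21 * → r--
[0,11] -15+26=11 d=18 * → r--
[0,10] -15+24=9 d=16 * → r--
[0,9] -15+17=2 d=9 * → r--
[0,8] -15+16=1 d=8 * → r--
[0,7] -15+7=-8 d=1 * → l++
[1,7] -7+7=0 d=7 → r--
[1,6] -7+6=-1 d=6 → r--
[1,5] -7+4=-3 d=4 → r--
[1,4] -7+3=-4 d=3 → r--
[1,3] -7+-1=-8 d=1 → l++
[2,3] -2+-1=-3 d=4 → r--

pair (-15, 7) with sum -8 (|Δ|=1)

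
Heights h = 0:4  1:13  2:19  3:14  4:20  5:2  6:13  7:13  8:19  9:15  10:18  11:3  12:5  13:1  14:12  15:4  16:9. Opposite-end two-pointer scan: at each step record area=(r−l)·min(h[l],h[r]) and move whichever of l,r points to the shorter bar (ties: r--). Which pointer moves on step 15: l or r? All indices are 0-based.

[0,16] min(4,9)*16=64 best=64 * → l++
[1,16] min(13,9)*15=135 best=135 * → r--
[1,15] min(13,4)*14=56 best=135 → r--
[1,14] min(13,12)*13=156 best=156 * → r--
[1,13] min(13,1)*12=12 best=156 → r--
[1,12] min(13,5)*11=55 best=156 → r--
[1,11] min(13,3)*10=30 best=156 → r--
[1,10] min(13,18)*9=117 best=156 → l++
[2,10] min(19,18)*8=144 best=156 → r--
[2,9] min(19,15)*7=105 best=156 → r--
[2,8] min(19,19)*6=114 best=156 → r--
[2,7] min(19,13)*5=65 best=156 → r--
[2,6] min(19,13)*4=52 best=156 → r--
[2,5] min(19,2)*3=6 best=156 → r--
[2,4] min(19,20)*2=38 best=156 → l++

l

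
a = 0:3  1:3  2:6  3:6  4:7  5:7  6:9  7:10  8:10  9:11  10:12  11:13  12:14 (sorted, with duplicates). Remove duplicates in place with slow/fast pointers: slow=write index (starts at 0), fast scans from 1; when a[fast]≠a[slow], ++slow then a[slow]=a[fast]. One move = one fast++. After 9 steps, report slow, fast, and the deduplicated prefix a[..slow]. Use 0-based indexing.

slow=5, fast=10, prefix=[3, 6, 7, 9, 10, 11]

slow=0 fast=1: a[fast]=3=a[slow] dup, fast++
slow=0 fast=2: a[fast]=6≠a[slow]=3 write a[1]=6, slow++,fast++
slow=1 fast=3: a[fast]=6=a[slow] dup, fast++
slow=1 fast=4: a[fast]=7≠a[slow]=6 write a[2]=7, slow++,fast++
slow=2 fast=5: a[fast]=7=a[slow] dup, fast++
slow=2 fast=6: a[fast]=9≠a[slow]=7 write a[3]=9, slow++,fast++
slow=3 fast=7: a[fast]=10≠a[slow]=9 write a[4]=10, slow++,fast++
slow=4 fast=8: a[fast]=10=a[slow] dup, fast++
slow=4 fast=9: a[fast]=11≠a[slow]=10 write a[5]=11, slow++,fast++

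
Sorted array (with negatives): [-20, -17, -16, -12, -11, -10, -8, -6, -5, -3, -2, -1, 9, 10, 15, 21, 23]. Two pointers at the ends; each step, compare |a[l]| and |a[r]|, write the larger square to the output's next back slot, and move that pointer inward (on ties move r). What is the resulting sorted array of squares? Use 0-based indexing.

[1, 4, 9, 25, 36, 64, 81, 100, 100, 121, 144, 225, 256, 289, 400, 441, 529]

[0,16] |-20|<=|23| out[16]=529 → r--
[0,15] |-20|<=|21| out[15]=441 → r--
[0,14] |-20|>|15| out[14]=400 → l++
[1,14] |-17|>|15| out[13]=289 → l++
[2,14] |-16|>|15| out[12]=256 → l++
[3,14] |-12|<=|15| out[11]=225 → r--
[3,13] |-12|>|10| out[10]=144 → l++
[4,13] |-11|>|10| out[9]=121 → l++
[5,13] |-10|<=|10| out[8]=100 → r--
[5,12] |-10|>|9| out[7]=100 → l++
[6,12] |-8|<=|9| out[6]=81 → r--
[6,11] |-8|>|-1| out[5]=64 → l++
[7,11] |-6|>|-1| out[4]=36 → l++
[8,11] |-5|>|-1| out[3]=25 → l++
[9,11] |-3|>|-1| out[2]=9 → l++
[10,11] |-2|>|-1| out[1]=4 → l++
[11,11] |-1|<=|-1| out[0]=1 → r--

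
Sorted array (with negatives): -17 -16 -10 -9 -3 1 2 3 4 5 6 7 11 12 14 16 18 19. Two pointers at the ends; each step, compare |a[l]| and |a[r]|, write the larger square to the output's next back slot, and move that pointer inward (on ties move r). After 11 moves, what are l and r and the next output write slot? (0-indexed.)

l=4, r=10, next write slot=6

l=0 r=17: |-17|<=|19| out[17]=361, r--
l=0 r=16: |-17|<=|18| out[16]=324, r--
l=0 r=15: |-17|>|16| out[15]=289, l++
l=1 r=15: |-16|<=|16| out[14]=256, r--
l=1 r=14: |-16|>|14| out[13]=256, l++
l=2 r=14: |-10|<=|14| out[12]=196, r--
l=2 r=13: |-10|<=|12| out[11]=144, r--
l=2 r=12: |-10|<=|11| out[10]=121, r--
l=2 r=11: |-10|>|7| out[9]=100, l++
l=3 r=11: |-9|>|7| out[8]=81, l++
l=4 r=11: |-3|<=|7| out[7]=49, r--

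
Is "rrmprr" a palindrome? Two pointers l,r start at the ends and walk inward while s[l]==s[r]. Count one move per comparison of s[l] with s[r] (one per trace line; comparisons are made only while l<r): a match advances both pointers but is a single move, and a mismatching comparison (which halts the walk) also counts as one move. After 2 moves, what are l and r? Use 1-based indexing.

[1,6] 'r'=='r' → l++,r--
[2,5] 'r'=='r' → l++,r--

l=3, r=4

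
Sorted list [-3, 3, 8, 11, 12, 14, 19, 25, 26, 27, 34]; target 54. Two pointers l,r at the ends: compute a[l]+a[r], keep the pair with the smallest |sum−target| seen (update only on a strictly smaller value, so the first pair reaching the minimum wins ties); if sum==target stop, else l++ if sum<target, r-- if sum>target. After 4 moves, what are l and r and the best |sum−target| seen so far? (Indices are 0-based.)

l=0 r=10: -3+34=31 d=23 *, l++
l=1 r=10: 3+34=37 d=17 *, l++
l=2 r=10: 8+34=42 d=12 *, l++
l=3 r=10: 11+34=45 d=9 *, l++

l=4, r=10, best |Δ|=9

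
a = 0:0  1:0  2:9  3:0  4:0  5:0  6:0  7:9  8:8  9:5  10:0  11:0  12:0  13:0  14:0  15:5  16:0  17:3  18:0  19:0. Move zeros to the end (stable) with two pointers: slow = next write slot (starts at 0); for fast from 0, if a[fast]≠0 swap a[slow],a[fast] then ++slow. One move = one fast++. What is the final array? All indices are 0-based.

[9, 9, 8, 5, 5, 3, 0, 0, 0, 0, 0, 0, 0, 0, 0, 0, 0, 0, 0, 0]

(s=0,f=0) a[fast]=0 → fast++
(s=0,f=1) a[fast]=0 → fast++
(s=0,f=2) a[fast]=9≠0 swap→a[0]=9 → slow++,fast++
(s=1,f=3) a[fast]=0 → fast++
(s=1,f=4) a[fast]=0 → fast++
(s=1,f=5) a[fast]=0 → fast++
(s=1,f=6) a[fast]=0 → fast++
(s=1,f=7) a[fast]=9≠0 swap→a[1]=9 → slow++,fast++
(s=2,f=8) a[fast]=8≠0 swap→a[2]=8 → slow++,fast++
(s=3,f=9) a[fast]=5≠0 swap→a[3]=5 → slow++,fast++
(s=4,f=10) a[fast]=0 → fast++
(s=4,f=11) a[fast]=0 → fast++
(s=4,f=12) a[fast]=0 → fast++
(s=4,f=13) a[fast]=0 → fast++
(s=4,f=14) a[fast]=0 → fast++
(s=4,f=15) a[fast]=5≠0 swap→a[4]=5 → slow++,fast++
(s=5,f=16) a[fast]=0 → fast++
(s=5,f=17) a[fast]=3≠0 swap→a[5]=3 → slow++,fast++
(s=6,f=18) a[fast]=0 → fast++
(s=6,f=19) a[fast]=0 → fast++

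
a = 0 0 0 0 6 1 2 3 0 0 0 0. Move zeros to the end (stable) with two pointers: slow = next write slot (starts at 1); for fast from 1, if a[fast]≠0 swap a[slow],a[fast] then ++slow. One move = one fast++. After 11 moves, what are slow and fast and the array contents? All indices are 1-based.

slow=1 fast=1: a[fast]=0, fast++
slow=1 fast=2: a[fast]=0, fast++
slow=1 fast=3: a[fast]=0, fast++
slow=1 fast=4: a[fast]=0, fast++
slow=1 fast=5: a[fast]=6≠0 swap→a[1]=6, slow++,fast++
slow=2 fast=6: a[fast]=1≠0 swap→a[2]=1, slow++,fast++
slow=3 fast=7: a[fast]=2≠0 swap→a[3]=2, slow++,fast++
slow=4 fast=8: a[fast]=3≠0 swap→a[4]=3, slow++,fast++
slow=5 fast=9: a[fast]=0, fast++
slow=5 fast=10: a[fast]=0, fast++
slow=5 fast=11: a[fast]=0, fast++

slow=5, fast=12, a=[6, 1, 2, 3, 0, 0, 0, 0, 0, 0, 0, 0]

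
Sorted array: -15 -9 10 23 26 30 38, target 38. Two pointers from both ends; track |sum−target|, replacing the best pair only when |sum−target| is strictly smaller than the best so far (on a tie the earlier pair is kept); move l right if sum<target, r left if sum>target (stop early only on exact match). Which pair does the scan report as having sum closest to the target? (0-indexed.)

[0,6] -15+38=23 d=15 * → l++
[1,6] -9+38=29 d=9 * → l++
[2,6] 10+38=48 d=10 → r--
[2,5] 10+30=40 d=2 * → r--
[2,4] 10+26=36 d=2 → l++
[3,4] 23+26=49 d=11 → r--

pair (10, 30) with sum 40 (|Δ|=2)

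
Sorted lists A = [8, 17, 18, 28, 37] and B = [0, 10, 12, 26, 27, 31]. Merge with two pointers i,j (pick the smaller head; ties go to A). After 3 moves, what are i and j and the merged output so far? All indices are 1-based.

i=2, j=3, merged so far=[0, 8, 10]

i=1 j=1: A[i]=8>B[j]=0 take 0, j++
i=1 j=2: A[i]=8<=B[j]=10 take 8, i++
i=2 j=2: A[i]=17>B[j]=10 take 10, j++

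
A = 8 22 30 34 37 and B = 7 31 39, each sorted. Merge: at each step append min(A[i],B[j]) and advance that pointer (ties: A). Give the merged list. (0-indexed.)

[i=0,j=0] A[i]=8>B[j]=7 take 7 → j++
[i=0,j=1] A[i]=8<=B[j]=31 take 8 → i++
[i=1,j=1] A[i]=22<=B[j]=31 take 22 → i++
[i=2,j=1] A[i]=30<=B[j]=31 take 30 → i++
[i=3,j=1] A[i]=34>B[j]=31 take 31 → j++
[i=3,j=2] A[i]=34<=B[j]=39 take 34 → i++
[i=4,j=2] A[i]=37<=B[j]=39 take 37 → i++
[i=5,j=2] A done, take B[j]=39 → j++

[7, 8, 22, 30, 31, 34, 37, 39]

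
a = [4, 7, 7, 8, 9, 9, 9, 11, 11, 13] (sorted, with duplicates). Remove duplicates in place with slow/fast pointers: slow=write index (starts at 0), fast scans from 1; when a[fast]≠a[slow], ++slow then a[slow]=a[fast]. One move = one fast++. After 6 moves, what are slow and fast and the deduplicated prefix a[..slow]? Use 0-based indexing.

slow=0 fast=1: a[fast]=7≠a[slow]=4 write a[1]=7, slow++,fast++
slow=1 fast=2: a[fast]=7=a[slow] dup, fast++
slow=1 fast=3: a[fast]=8≠a[slow]=7 write a[2]=8, slow++,fast++
slow=2 fast=4: a[fast]=9≠a[slow]=8 write a[3]=9, slow++,fast++
slow=3 fast=5: a[fast]=9=a[slow] dup, fast++
slow=3 fast=6: a[fast]=9=a[slow] dup, fast++

slow=3, fast=7, prefix=[4, 7, 8, 9]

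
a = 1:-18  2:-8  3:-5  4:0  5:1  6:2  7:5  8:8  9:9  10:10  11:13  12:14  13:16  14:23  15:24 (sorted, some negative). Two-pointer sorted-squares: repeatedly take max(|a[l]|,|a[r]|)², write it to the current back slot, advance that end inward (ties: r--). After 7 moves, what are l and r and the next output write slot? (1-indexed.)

[1,15] |-18|<=|24| out[15]=576 → r--
[1,14] |-18|<=|23| out[14]=529 → r--
[1,13] |-18|>|16| out[13]=324 → l++
[2,13] |-8|<=|16| out[12]=256 → r--
[2,12] |-8|<=|14| out[11]=196 → r--
[2,11] |-8|<=|13| out[10]=169 → r--
[2,10] |-8|<=|10| out[9]=100 → r--

l=2, r=9, next write slot=8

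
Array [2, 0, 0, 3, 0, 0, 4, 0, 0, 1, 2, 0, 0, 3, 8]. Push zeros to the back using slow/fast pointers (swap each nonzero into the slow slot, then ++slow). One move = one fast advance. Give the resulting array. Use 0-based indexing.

[2, 3, 4, 1, 2, 3, 8, 0, 0, 0, 0, 0, 0, 0, 0]

(s=0,f=0) a[fast]=2≠0 swap→a[0]=2 → slow++,fast++
(s=1,f=1) a[fast]=0 → fast++
(s=1,f=2) a[fast]=0 → fast++
(s=1,f=3) a[fast]=3≠0 swap→a[1]=3 → slow++,fast++
(s=2,f=4) a[fast]=0 → fast++
(s=2,f=5) a[fast]=0 → fast++
(s=2,f=6) a[fast]=4≠0 swap→a[2]=4 → slow++,fast++
(s=3,f=7) a[fast]=0 → fast++
(s=3,f=8) a[fast]=0 → fast++
(s=3,f=9) a[fast]=1≠0 swap→a[3]=1 → slow++,fast++
(s=4,f=10) a[fast]=2≠0 swap→a[4]=2 → slow++,fast++
(s=5,f=11) a[fast]=0 → fast++
(s=5,f=12) a[fast]=0 → fast++
(s=5,f=13) a[fast]=3≠0 swap→a[5]=3 → slow++,fast++
(s=6,f=14) a[fast]=8≠0 swap→a[6]=8 → slow++,fast++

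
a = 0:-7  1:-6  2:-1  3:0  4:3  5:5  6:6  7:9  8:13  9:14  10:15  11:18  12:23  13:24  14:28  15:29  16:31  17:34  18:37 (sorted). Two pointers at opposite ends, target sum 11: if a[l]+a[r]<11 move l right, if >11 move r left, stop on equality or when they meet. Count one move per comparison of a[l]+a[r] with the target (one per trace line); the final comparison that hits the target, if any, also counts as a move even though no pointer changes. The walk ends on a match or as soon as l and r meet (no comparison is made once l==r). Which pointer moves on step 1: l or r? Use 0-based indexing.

[0,18] -7+37=30 >11 → r--

r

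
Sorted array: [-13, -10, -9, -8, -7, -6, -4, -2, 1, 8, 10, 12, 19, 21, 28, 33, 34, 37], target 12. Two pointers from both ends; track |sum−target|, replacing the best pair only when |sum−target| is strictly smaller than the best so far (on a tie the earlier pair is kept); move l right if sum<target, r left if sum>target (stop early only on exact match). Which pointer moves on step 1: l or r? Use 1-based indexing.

r

l=1 r=18: -13+37=24 d=12 *, r--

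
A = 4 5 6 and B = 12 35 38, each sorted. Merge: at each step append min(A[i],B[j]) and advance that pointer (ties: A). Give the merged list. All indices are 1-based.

[4, 5, 6, 12, 35, 38]

i=1 j=1: A[i]=4<=B[j]=12 take 4, i++
i=2 j=1: A[i]=5<=B[j]=12 take 5, i++
i=3 j=1: A[i]=6<=B[j]=12 take 6, i++
i=4 j=1: A done, take B[j]=12, j++
i=4 j=2: A done, take B[j]=35, j++
i=4 j=3: A done, take B[j]=38, j++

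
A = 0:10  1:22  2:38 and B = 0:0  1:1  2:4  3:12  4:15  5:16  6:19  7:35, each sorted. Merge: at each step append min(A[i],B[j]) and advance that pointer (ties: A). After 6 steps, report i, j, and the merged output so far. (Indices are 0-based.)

i=1, j=5, merged so far=[0, 1, 4, 10, 12, 15]

i=0 j=0: A[i]=10>B[j]=0 take 0, j++
i=0 j=1: A[i]=10>B[j]=1 take 1, j++
i=0 j=2: A[i]=10>B[j]=4 take 4, j++
i=0 j=3: A[i]=10<=B[j]=12 take 10, i++
i=1 j=3: A[i]=22>B[j]=12 take 12, j++
i=1 j=4: A[i]=22>B[j]=15 take 15, j++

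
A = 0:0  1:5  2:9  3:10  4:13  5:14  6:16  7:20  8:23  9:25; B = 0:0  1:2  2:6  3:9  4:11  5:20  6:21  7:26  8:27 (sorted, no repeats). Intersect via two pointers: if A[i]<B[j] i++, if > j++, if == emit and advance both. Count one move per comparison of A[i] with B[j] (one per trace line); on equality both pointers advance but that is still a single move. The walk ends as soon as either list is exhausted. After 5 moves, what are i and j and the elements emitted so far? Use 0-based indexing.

i=3, j=4, emitted=[0, 9]

i=0 j=0: 0==0 emit, i++,j++
i=1 j=1: 5>2, j++
i=1 j=2: 5<6, i++
i=2 j=2: 9>6, j++
i=2 j=3: 9==9 emit, i++,j++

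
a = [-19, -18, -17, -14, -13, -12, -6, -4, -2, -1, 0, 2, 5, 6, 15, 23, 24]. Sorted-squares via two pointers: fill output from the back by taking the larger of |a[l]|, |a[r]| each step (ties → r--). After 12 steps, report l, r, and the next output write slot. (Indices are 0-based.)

l=0 r=16: |-19|<=|24| out[16]=576, r--
l=0 r=15: |-19|<=|23| out[15]=529, r--
l=0 r=14: |-19|>|15| out[14]=361, l++
l=1 r=14: |-18|>|15| out[13]=324, l++
l=2 r=14: |-17|>|15| out[12]=289, l++
l=3 r=14: |-14|<=|15| out[11]=225, r--
l=3 r=13: |-14|>|6| out[10]=196, l++
l=4 r=13: |-13|>|6| out[9]=169, l++
l=5 r=13: |-12|>|6| out[8]=144, l++
l=6 r=13: |-6|<=|6| out[7]=36, r--
l=6 r=12: |-6|>|5| out[6]=36, l++
l=7 r=12: |-4|<=|5| out[5]=25, r--

l=7, r=11, next write slot=4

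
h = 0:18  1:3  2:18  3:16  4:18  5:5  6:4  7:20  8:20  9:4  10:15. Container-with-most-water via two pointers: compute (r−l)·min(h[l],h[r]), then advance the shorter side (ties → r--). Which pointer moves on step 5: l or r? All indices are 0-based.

[0,10] min(18,15)*10=150 best=150 * → r--
[0,9] min(18,4)*9=36 best=150 → r--
[0,8] min(18,20)*8=144 best=150 → l++
[1,8] min(3,20)*7=21 best=150 → l++
[2,8] min(18,20)*6=108 best=150 → l++

l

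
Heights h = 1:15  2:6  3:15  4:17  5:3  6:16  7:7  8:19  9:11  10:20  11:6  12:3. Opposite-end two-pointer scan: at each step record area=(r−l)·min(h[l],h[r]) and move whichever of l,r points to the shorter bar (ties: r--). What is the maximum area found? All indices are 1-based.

max area = 135

l=1 r=12: min(15,3)*11=33 best=33 *, r--
l=1 r=11: min(15,6)*10=60 best=60 *, r--
l=1 r=10: min(15,20)*9=135 best=135 *, l++
l=2 r=10: min(6,20)*8=48 best=135, l++
l=3 r=10: min(15,20)*7=105 best=135, l++
l=4 r=10: min(17,20)*6=102 best=135, l++
l=5 r=10: min(3,20)*5=15 best=135, l++
l=6 r=10: min(16,20)*4=64 best=135, l++
l=7 r=10: min(7,20)*3=21 best=135, l++
l=8 r=10: min(19,20)*2=38 best=135, l++
l=9 r=10: min(11,20)*1=11 best=135, l++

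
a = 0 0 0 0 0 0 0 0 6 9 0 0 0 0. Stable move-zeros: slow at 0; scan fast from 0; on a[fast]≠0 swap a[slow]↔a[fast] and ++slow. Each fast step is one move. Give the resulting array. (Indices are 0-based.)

(s=0,f=0) a[fast]=0 → fast++
(s=0,f=1) a[fast]=0 → fast++
(s=0,f=2) a[fast]=0 → fast++
(s=0,f=3) a[fast]=0 → fast++
(s=0,f=4) a[fast]=0 → fast++
(s=0,f=5) a[fast]=0 → fast++
(s=0,f=6) a[fast]=0 → fast++
(s=0,f=7) a[fast]=0 → fast++
(s=0,f=8) a[fast]=6≠0 swap→a[0]=6 → slow++,fast++
(s=1,f=9) a[fast]=9≠0 swap→a[1]=9 → slow++,fast++
(s=2,f=10) a[fast]=0 → fast++
(s=2,f=11) a[fast]=0 → fast++
(s=2,f=12) a[fast]=0 → fast++
(s=2,f=13) a[fast]=0 → fast++

[6, 9, 0, 0, 0, 0, 0, 0, 0, 0, 0, 0, 0, 0]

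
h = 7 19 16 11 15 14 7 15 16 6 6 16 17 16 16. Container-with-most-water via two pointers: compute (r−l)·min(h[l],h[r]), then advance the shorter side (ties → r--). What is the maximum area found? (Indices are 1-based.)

l=1 r=15: min(7,16)*14=98 best=98 *, l++
l=2 r=15: min(19,16)*13=208 best=208 *, r--
l=2 r=14: min(19,16)*12=192 best=208, r--
l=2 r=13: min(19,17)*11=187 best=208, r--
l=2 r=12: min(19,16)*10=160 best=208, r--
l=2 r=11: min(19,6)*9=54 best=208, r--
l=2 r=10: min(19,6)*8=48 best=208, r--
l=2 r=9: min(19,16)*7=112 best=208, r--
l=2 r=8: min(19,15)*6=90 best=208, r--
l=2 r=7: min(19,7)*5=35 best=208, r--
l=2 r=6: min(19,14)*4=56 best=208, r--
l=2 r=5: min(19,15)*3=45 best=208, r--
l=2 r=4: min(19,11)*2=22 best=208, r--
l=2 r=3: min(19,16)*1=16 best=208, r--

max area = 208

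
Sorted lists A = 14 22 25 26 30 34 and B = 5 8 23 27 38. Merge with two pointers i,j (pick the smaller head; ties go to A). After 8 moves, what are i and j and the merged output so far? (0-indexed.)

i=0 j=0: A[i]=14>B[j]=5 take 5, j++
i=0 j=1: A[i]=14>B[j]=8 take 8, j++
i=0 j=2: A[i]=14<=B[j]=23 take 14, i++
i=1 j=2: A[i]=22<=B[j]=23 take 22, i++
i=2 j=2: A[i]=25>B[j]=23 take 23, j++
i=2 j=3: A[i]=25<=B[j]=27 take 25, i++
i=3 j=3: A[i]=26<=B[j]=27 take 26, i++
i=4 j=3: A[i]=30>B[j]=27 take 27, j++

i=4, j=4, merged so far=[5, 8, 14, 22, 23, 25, 26, 27]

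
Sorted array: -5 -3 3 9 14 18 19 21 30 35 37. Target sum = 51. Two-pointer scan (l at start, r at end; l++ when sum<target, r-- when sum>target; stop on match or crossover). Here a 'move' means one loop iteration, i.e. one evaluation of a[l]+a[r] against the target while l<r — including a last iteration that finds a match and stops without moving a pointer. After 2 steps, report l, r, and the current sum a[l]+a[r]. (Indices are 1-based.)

[1,11] -5+37=32 <51 → l++
[2,11] -3+37=34 <51 → l++

l=3, r=11, sum=40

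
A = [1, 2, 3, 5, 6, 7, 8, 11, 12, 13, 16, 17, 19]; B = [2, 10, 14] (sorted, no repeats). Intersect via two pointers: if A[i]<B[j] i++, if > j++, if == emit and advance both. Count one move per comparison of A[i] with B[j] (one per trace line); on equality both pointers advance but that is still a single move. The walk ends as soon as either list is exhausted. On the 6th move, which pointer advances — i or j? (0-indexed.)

i=0 j=0: 1<2, i++
i=1 j=0: 2==2 emit, i++,j++
i=2 j=1: 3<10, i++
i=3 j=1: 5<10, i++
i=4 j=1: 6<10, i++
i=5 j=1: 7<10, i++

i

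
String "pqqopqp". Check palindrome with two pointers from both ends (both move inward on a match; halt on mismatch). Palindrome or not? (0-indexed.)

[0,6] 'p'=='p' → l++,r--
[1,5] 'q'=='q' → l++,r--
[2,4] 'q'!='p' → stop

not a palindrome (mismatch at 2,4)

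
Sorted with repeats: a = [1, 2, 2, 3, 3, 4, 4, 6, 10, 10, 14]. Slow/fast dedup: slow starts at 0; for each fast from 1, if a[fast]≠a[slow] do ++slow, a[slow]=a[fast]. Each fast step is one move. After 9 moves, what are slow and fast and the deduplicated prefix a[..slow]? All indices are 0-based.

slow=5, fast=10, prefix=[1, 2, 3, 4, 6, 10]

(s=0,f=1) a[fast]=2≠a[slow]=1 write a[1]=2 → slow++,fast++
(s=1,f=2) a[fast]=2=a[slow] dup → fast++
(s=1,f=3) a[fast]=3≠a[slow]=2 write a[2]=3 → slow++,fast++
(s=2,f=4) a[fast]=3=a[slow] dup → fast++
(s=2,f=5) a[fast]=4≠a[slow]=3 write a[3]=4 → slow++,fast++
(s=3,f=6) a[fast]=4=a[slow] dup → fast++
(s=3,f=7) a[fast]=6≠a[slow]=4 write a[4]=6 → slow++,fast++
(s=4,f=8) a[fast]=10≠a[slow]=6 write a[5]=10 → slow++,fast++
(s=5,f=9) a[fast]=10=a[slow] dup → fast++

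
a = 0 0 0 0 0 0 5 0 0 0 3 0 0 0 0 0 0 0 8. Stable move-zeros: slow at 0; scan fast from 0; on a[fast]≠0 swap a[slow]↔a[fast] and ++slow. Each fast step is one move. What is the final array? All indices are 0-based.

[5, 3, 8, 0, 0, 0, 0, 0, 0, 0, 0, 0, 0, 0, 0, 0, 0, 0, 0]

slow=0 fast=0: a[fast]=0, fast++
slow=0 fast=1: a[fast]=0, fast++
slow=0 fast=2: a[fast]=0, fast++
slow=0 fast=3: a[fast]=0, fast++
slow=0 fast=4: a[fast]=0, fast++
slow=0 fast=5: a[fast]=0, fast++
slow=0 fast=6: a[fast]=5≠0 swap→a[0]=5, slow++,fast++
slow=1 fast=7: a[fast]=0, fast++
slow=1 fast=8: a[fast]=0, fast++
slow=1 fast=9: a[fast]=0, fast++
slow=1 fast=10: a[fast]=3≠0 swap→a[1]=3, slow++,fast++
slow=2 fast=11: a[fast]=0, fast++
slow=2 fast=12: a[fast]=0, fast++
slow=2 fast=13: a[fast]=0, fast++
slow=2 fast=14: a[fast]=0, fast++
slow=2 fast=15: a[fast]=0, fast++
slow=2 fast=16: a[fast]=0, fast++
slow=2 fast=17: a[fast]=0, fast++
slow=2 fast=18: a[fast]=8≠0 swap→a[2]=8, slow++,fast++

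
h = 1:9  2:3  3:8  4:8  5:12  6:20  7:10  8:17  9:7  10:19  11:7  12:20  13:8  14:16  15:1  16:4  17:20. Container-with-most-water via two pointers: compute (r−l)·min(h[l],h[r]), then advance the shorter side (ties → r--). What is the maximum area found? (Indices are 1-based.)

l=1 r=17: min(9,20)*16=144 best=144 *, l++
l=2 r=17: min(3,20)*15=45 best=144, l++
l=3 r=17: min(8,20)*14=112 best=144, l++
l=4 r=17: min(8,20)*13=104 best=144, l++
l=5 r=17: min(12,20)*12=144 best=144, l++
l=6 r=17: min(20,20)*11=220 best=220 *, r--
l=6 r=16: min(20,4)*10=40 best=220, r--
l=6 r=15: min(20,1)*9=9 best=220, r--
l=6 r=14: min(20,16)*8=128 best=220, r--
l=6 r=13: min(20,8)*7=56 best=220, r--
l=6 r=12: min(20,20)*6=120 best=220, r--
l=6 r=11: min(20,7)*5=35 best=220, r--
l=6 r=10: min(20,19)*4=76 best=220, r--
l=6 r=9: min(20,7)*3=21 best=220, r--
l=6 r=8: min(20,17)*2=34 best=220, r--
l=6 r=7: min(20,10)*1=10 best=220, r--

max area = 220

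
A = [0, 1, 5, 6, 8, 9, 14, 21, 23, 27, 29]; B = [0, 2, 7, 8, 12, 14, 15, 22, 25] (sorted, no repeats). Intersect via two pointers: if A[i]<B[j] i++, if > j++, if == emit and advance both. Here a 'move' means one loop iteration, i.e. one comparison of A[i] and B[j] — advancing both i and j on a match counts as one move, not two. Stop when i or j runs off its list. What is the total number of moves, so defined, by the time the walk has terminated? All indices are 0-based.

15 moves

i=0 j=0: 0==0 emit, i++,j++
i=1 j=1: 1<2, i++
i=2 j=1: 5>2, j++
i=2 j=2: 5<7, i++
i=3 j=2: 6<7, i++
i=4 j=2: 8>7, j++
i=4 j=3: 8==8 emit, i++,j++
i=5 j=4: 9<12, i++
i=6 j=4: 14>12, j++
i=6 j=5: 14==14 emit, i++,j++
i=7 j=6: 21>15, j++
i=7 j=7: 21<22, i++
i=8 j=7: 23>22, j++
i=8 j=8: 23<25, i++
i=9 j=8: 27>25, j++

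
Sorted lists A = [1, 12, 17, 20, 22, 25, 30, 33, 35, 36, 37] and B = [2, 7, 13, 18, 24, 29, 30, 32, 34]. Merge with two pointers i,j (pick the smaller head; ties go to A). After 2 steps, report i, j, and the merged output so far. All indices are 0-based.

i=0 j=0: A[i]=1<=B[j]=2 take 1, i++
i=1 j=0: A[i]=12>B[j]=2 take 2, j++

i=1, j=1, merged so far=[1, 2]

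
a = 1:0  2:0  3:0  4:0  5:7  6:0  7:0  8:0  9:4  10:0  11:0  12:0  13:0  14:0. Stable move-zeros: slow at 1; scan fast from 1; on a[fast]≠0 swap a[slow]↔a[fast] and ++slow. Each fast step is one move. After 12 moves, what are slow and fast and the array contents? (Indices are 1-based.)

(s=1,f=1) a[fast]=0 → fast++
(s=1,f=2) a[fast]=0 → fast++
(s=1,f=3) a[fast]=0 → fast++
(s=1,f=4) a[fast]=0 → fast++
(s=1,f=5) a[fast]=7≠0 swap→a[1]=7 → slow++,fast++
(s=2,f=6) a[fast]=0 → fast++
(s=2,f=7) a[fast]=0 → fast++
(s=2,f=8) a[fast]=0 → fast++
(s=2,f=9) a[fast]=4≠0 swap→a[2]=4 → slow++,fast++
(s=3,f=10) a[fast]=0 → fast++
(s=3,f=11) a[fast]=0 → fast++
(s=3,f=12) a[fast]=0 → fast++

slow=3, fast=13, a=[7, 4, 0, 0, 0, 0, 0, 0, 0, 0, 0, 0, 0, 0]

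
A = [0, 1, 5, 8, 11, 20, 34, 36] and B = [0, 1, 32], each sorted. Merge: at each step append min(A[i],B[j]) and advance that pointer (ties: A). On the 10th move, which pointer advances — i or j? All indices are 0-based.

[i=0,j=0] A[i]=0<=B[j]=0 take 0 → i++
[i=1,j=0] A[i]=1>B[j]=0 take 0 → j++
[i=1,j=1] A[i]=1<=B[j]=1 take 1 → i++
[i=2,j=1] A[i]=5>B[j]=1 take 1 → j++
[i=2,j=2] A[i]=5<=B[j]=32 take 5 → i++
[i=3,j=2] A[i]=8<=B[j]=32 take 8 → i++
[i=4,j=2] A[i]=11<=B[j]=32 take 11 → i++
[i=5,j=2] A[i]=20<=B[j]=32 take 20 → i++
[i=6,j=2] A[i]=34>B[j]=32 take 32 → j++
[i=6,j=3] B done, take A[i]=34 → i++

i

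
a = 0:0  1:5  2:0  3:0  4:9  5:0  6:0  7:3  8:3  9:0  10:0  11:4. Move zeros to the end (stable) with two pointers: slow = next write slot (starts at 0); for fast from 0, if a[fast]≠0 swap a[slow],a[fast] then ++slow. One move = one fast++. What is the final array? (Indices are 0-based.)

(s=0,f=0) a[fast]=0 → fast++
(s=0,f=1) a[fast]=5≠0 swap→a[0]=5 → slow++,fast++
(s=1,f=2) a[fast]=0 → fast++
(s=1,f=3) a[fast]=0 → fast++
(s=1,f=4) a[fast]=9≠0 swap→a[1]=9 → slow++,fast++
(s=2,f=5) a[fast]=0 → fast++
(s=2,f=6) a[fast]=0 → fast++
(s=2,f=7) a[fast]=3≠0 swap→a[2]=3 → slow++,fast++
(s=3,f=8) a[fast]=3≠0 swap→a[3]=3 → slow++,fast++
(s=4,f=9) a[fast]=0 → fast++
(s=4,f=10) a[fast]=0 → fast++
(s=4,f=11) a[fast]=4≠0 swap→a[4]=4 → slow++,fast++

[5, 9, 3, 3, 4, 0, 0, 0, 0, 0, 0, 0]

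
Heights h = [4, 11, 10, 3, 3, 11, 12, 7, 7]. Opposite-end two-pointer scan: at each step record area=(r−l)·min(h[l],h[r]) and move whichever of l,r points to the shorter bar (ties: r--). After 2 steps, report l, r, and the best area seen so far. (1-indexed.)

l=2, r=8, best area=49

l=1 r=9: min(4,7)*8=32 best=32 *, l++
l=2 r=9: min(11,7)*7=49 best=49 *, r--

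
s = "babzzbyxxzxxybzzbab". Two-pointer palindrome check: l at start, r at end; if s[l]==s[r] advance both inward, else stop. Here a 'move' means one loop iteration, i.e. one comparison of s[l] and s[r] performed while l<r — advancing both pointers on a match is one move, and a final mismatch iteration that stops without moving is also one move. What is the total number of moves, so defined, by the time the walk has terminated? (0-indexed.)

[0,18] 'b'=='b' → l++,r--
[1,17] 'a'=='a' → l++,r--
[2,16] 'b'=='b' → l++,r--
[3,15] 'z'=='z' → l++,r--
[4,14] 'z'=='z' → l++,r--
[5,13] 'b'=='b' → l++,r--
[6,12] 'y'=='y' → l++,r--
[7,11] 'x'=='x' → l++,r--
[8,10] 'x'=='x' → l++,r--

9 moves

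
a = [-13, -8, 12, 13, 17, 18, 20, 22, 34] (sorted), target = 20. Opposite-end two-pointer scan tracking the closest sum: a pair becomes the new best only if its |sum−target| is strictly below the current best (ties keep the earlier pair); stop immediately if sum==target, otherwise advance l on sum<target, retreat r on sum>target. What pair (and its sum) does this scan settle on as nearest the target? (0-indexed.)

[0,8] -13+34=21 d=1 * → r--
[0,7] -13+22=9 d=11 → l++
[1,7] -8+22=14 d=6 → l++
[2,7] 12+22=34 d=14 → r--
[2,6] 12+20=32 d=12 → r--
[2,5] 12+18=30 d=10 → r--
[2,4] 12+17=29 d=9 → r--
[2,3] 12+13=25 d=5 → r--

pair (-13, 34) with sum 21 (|Δ|=1)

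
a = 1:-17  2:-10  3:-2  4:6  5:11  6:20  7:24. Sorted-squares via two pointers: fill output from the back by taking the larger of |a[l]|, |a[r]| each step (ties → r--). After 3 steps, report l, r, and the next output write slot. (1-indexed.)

l=1 r=7: |-17|<=|24| out[7]=576, r--
l=1 r=6: |-17|<=|20| out[6]=400, r--
l=1 r=5: |-17|>|11| out[5]=289, l++

l=2, r=5, next write slot=4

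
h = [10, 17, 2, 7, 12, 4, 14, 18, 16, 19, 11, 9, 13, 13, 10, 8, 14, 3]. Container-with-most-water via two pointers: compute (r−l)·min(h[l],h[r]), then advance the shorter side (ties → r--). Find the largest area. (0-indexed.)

max area = 210

[0,17] min(10,3)*17=51 best=51 * → r--
[0,16] min(10,14)*16=160 best=160 * → l++
[1,16] min(17,14)*15=210 best=210 * → r--
[1,15] min(17,8)*14=112 best=210 → r--
[1,14] min(17,10)*13=130 best=210 → r--
[1,13] min(17,13)*12=156 best=210 → r--
[1,12] min(17,13)*11=143 best=210 → r--
[1,11] min(17,9)*10=90 best=210 → r--
[1,10] min(17,11)*9=99 best=210 → r--
[1,9] min(17,19)*8=136 best=210 → l++
[2,9] min(2,19)*7=14 best=210 → l++
[3,9] min(7,19)*6=42 best=210 → l++
[4,9] min(12,19)*5=60 best=210 → l++
[5,9] min(4,19)*4=16 best=210 → l++
[6,9] min(14,19)*3=42 best=210 → l++
[7,9] min(18,19)*2=36 best=210 → l++
[8,9] min(16,19)*1=16 best=210 → l++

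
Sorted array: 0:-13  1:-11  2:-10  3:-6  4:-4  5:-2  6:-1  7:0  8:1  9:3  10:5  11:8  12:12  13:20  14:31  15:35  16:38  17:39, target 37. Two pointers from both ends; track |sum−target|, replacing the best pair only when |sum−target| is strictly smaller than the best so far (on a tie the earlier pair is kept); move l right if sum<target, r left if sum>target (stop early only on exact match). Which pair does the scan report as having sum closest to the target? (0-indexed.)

[0,17] -13+39=26 d=11 * → l++
[1,17] -11+39=28 d=9 * → l++
[2,17] -10+39=29 d=8 * → l++
[3,17] -6+39=33 d=4 * → l++
[4,17] -4+39=35 d=2 * → l++
[5,17] -2+39=37 d=0 * → stop

pair (-2, 39) with sum 37 (|Δ|=0)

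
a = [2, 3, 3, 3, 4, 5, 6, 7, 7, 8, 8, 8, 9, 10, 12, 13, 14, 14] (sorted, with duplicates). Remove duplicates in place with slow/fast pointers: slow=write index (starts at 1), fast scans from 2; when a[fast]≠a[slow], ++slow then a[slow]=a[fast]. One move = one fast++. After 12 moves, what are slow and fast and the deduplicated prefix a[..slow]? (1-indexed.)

slow=1 fast=2: a[fast]=3≠a[slow]=2 write a[2]=3, slow++,fast++
slow=2 fast=3: a[fast]=3=a[slow] dup, fast++
slow=2 fast=4: a[fast]=3=a[slow] dup, fast++
slow=2 fast=5: a[fast]=4≠a[slow]=3 write a[3]=4, slow++,fast++
slow=3 fast=6: a[fast]=5≠a[slow]=4 write a[4]=5, slow++,fast++
slow=4 fast=7: a[fast]=6≠a[slow]=5 write a[5]=6, slow++,fast++
slow=5 fast=8: a[fast]=7≠a[slow]=6 write a[6]=7, slow++,fast++
slow=6 fast=9: a[fast]=7=a[slow] dup, fast++
slow=6 fast=10: a[fast]=8≠a[slow]=7 write a[7]=8, slow++,fast++
slow=7 fast=11: a[fast]=8=a[slow] dup, fast++
slow=7 fast=12: a[fast]=8=a[slow] dup, fast++
slow=7 fast=13: a[fast]=9≠a[slow]=8 write a[8]=9, slow++,fast++

slow=8, fast=14, prefix=[2, 3, 4, 5, 6, 7, 8, 9]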